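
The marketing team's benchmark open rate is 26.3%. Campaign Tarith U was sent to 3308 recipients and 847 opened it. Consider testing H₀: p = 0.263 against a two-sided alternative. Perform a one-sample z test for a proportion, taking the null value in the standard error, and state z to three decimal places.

z = -0.908

p̂ = 847/3308 ≈ 0.25605.
Standard error under H₀: √(0.263×0.737/3308) = 0.00765.
z = (0.25605 − 0.263)/0.00765 = -0.00695/0.00765 = -0.908.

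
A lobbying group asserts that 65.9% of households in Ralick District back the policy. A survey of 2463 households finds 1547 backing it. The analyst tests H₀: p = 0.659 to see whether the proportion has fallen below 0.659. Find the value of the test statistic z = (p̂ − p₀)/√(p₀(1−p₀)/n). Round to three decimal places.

z = -3.235

p̂ = 1547/2463 ≈ 0.628096.
Under H₀, SE = √(0.659·0.341/2463) = √(9.12379e-05) = 0.009552.
z = (0.628096 − 0.659)/0.009552 = -0.030904/0.009552 = -3.235.
p-value = P(Z < -3.235) ≈ 0.0006.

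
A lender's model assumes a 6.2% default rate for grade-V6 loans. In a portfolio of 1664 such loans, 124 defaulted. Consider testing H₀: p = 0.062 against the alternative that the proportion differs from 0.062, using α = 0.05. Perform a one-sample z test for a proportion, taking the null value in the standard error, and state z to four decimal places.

p̂ = 124/1664 ≈ 0.0745192.
SE = √(p₀(1−p₀)/n) = √(0.058156/1664) = 0.0059118.
z = (0.0745192 − 0.062)/0.0059118 = 0.0125192/0.0059118 = 2.1177.
p-value = 2·P(Z > 2.118) ≈ 0.0342, so at α = 0.05 we reject H₀.

z = 2.1177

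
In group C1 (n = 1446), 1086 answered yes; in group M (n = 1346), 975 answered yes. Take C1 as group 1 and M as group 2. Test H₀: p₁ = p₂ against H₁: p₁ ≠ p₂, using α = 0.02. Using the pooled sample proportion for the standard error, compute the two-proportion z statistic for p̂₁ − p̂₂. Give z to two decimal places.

p̂₁ = 1086/1446 = 0.75104, p̂₂ = 975/1346 = 0.72437.
Pooled p̂ = (1086+975)/(1446+1346) = 2061/2792 = 0.73818.
SE = √(0.19327 × 0.0014345) = 0.01665.
z = (0.75104 − 0.72437)/0.01665 = 0.02667/0.01665 = 1.60.
Two-sided p-value ≈ 2·Φ(−1.602) = 0.1092. With α = 0.02, fail to reject H₀.

z = 1.60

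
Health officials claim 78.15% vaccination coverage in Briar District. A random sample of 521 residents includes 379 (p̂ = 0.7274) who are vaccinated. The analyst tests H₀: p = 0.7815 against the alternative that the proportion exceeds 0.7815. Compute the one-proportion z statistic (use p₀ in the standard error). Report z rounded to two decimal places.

z = -2.99

p̂ = 379/521 = 0.7274.
Under H₀, SE = √(0.7815·0.2185/521) = √(0.00032775) = 0.0181.
z = (0.7274 − 0.7815)/0.0181 = -0.0541/0.0181 = -2.99.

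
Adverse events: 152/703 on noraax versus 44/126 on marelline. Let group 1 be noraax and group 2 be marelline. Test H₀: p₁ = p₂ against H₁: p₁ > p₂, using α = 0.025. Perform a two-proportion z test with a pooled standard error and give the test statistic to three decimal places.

z = -3.235

p̂₁ = 152/703 ≈ 0.216216, p̂₂ = 44/126 ≈ 0.349206.
Pooled p̂ = (152+44)/(703+126) = 196/829 = 0.236429.
SE = √(0.180531 × 0.00935898) = 0.041105.
z = (0.216216 − 0.349206)/0.041105 = -0.132990/0.041105 = -3.235.
p-value = P(Z > -3.235) ≈ 0.9994; since p > α = 0.025, fail to reject H₀.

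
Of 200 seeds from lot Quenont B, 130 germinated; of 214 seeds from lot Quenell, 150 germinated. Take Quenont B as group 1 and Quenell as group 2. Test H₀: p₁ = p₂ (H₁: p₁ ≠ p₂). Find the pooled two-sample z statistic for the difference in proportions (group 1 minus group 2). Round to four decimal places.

p̂₁ = 130/200 = 0.650000, p̂₂ = 150/214 = 0.700935.
Pooled p̂ = (130+150)/(200+214) = 280/414 = 0.676329.
SE = √(0.218908 × 0.0096729) = 0.046016.
z = (0.650000 − 0.700935)/0.046016 = -0.050935/0.046016 = -1.1069.
p-value = 2·P(Z > 1.107) ≈ 0.2683.

z = -1.1069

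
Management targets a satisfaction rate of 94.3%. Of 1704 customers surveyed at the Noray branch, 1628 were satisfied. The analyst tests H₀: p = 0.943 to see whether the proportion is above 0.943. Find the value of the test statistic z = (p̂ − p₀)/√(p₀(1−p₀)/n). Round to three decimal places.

z = 2.208

p̂ = 1628/1704 = 0.955399.
Under H₀, SE = √(0.943·0.057/1704) = √(3.1544e-05) = 0.005616.
z = (0.955399 − 0.943)/0.005616 = 0.012399/0.005616 = 2.208.
p-value = P(Z > 2.208) ≈ 0.0136.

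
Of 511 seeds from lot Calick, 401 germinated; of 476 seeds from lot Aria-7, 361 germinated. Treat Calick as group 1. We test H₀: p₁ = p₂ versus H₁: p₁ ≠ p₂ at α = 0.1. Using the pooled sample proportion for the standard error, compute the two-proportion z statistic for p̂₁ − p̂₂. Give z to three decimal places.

z = 0.985

p̂₁ = 401/511 ≈ 0.784736, p̂₂ = 361/476 ≈ 0.758403.
Pooled p̂ = (401+361)/(511+476) = 762/987 = 0.772036.
SE = √(p̂(1−p̂)(1/n₁+1/n₂)) = √(0.772036·0.227964·0.00405779) = √(0.000714155) = 0.026724.
z = (0.784736 − 0.758403)/0.026724 = 0.026333/0.026724 = 0.985.
Two-sided p-value ≈ 2·Φ(−0.985) = 0.3244. With α = 0.1, fail to reject H₀.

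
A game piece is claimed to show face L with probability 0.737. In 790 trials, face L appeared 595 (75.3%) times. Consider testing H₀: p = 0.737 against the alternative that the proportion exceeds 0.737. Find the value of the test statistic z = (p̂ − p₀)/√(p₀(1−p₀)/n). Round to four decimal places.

z = 1.0320

p̂ = 595/790 = 0.753165.
Under H₀, SE = √(0.737·0.263/790) = √(0.000245356) = 0.015664.
z = (0.753165 − 0.737)/0.015664 = 0.016165/0.015664 = 1.0320.
p-value = P(Z > 1.032) ≈ 0.1510.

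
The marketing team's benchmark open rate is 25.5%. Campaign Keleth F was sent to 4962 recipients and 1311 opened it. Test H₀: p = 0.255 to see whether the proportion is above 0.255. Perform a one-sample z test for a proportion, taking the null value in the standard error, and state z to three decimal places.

p̂ = 1311/4962 ≈ 0.26421.
Standard error under H₀: √(0.255×0.745/4962) = 0.00619.
z = (0.26421 − 0.255)/0.00619 = 0.00921/0.00619 = 1.488.

z = 1.488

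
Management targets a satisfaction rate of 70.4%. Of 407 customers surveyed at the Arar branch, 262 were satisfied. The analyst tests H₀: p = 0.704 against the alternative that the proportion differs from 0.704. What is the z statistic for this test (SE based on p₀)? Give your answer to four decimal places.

p̂ = 262/407 ≈ 0.643735.
SE = √(p₀(1−p₀)/n) = √(0.20838/407) = 0.022627.
z = (0.643735 − 0.704)/0.022627 = -0.060265/0.022627 = -2.6634.
Two-sided p-value ≈ 2·Φ(−2.663) = 0.0077.

z = -2.6634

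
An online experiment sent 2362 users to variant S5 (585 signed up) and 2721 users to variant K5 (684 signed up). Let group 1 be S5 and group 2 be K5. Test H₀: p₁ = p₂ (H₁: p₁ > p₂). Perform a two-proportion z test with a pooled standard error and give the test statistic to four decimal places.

p̂₁ = 585/2362 = 0.2476715, p̂₂ = 684/2721 = 0.2513782.
Pooled p̂ = (585+684)/(2362+2721) = 1269/5083 = 0.2496557.
SE = √(0.187328 × 0.000790882) = 0.0121719.
z = (0.2476715 − 0.2513782)/0.0121719 = -0.0037067/0.0121719 = -0.3045.
p-value = P(Z > -0.305) ≈ 0.6196.

z = -0.3045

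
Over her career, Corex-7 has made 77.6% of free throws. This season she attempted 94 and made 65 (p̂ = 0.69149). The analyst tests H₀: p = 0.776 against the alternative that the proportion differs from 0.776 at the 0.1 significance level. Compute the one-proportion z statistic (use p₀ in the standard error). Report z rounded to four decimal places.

z = -1.9653

p̂ = 65/94 = 0.691489.
Standard error under H₀: √(0.776×0.224/94) = 0.043002.
z = (0.691489 − 0.776)/0.043002 = -0.084511/0.043002 = -1.9653.
p-value = 2·P(Z > 1.965) ≈ 0.0494; since p < α = 0.1, reject H₀.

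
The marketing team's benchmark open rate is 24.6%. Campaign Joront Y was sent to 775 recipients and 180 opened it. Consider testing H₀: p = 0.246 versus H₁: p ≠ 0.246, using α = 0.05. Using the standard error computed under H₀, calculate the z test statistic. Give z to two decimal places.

p̂ = 180/775 ≈ 0.23226.
Under H₀, SE = √(0.246·0.754/775) = √(0.000239334) = 0.01547.
z = (0.23226 − 0.246)/0.01547 = -0.01374/0.01547 = -0.89.
p-value = 2·P(Z > 0.888) ≈ 0.3744. With α = 0.05, fail to reject H₀.

z = -0.89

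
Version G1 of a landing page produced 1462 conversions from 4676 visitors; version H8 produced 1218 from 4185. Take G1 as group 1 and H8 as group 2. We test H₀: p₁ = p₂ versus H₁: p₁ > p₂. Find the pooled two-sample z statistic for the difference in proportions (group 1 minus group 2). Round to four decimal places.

z = 2.2121

p̂₁ = 1462/4676 = 0.312660, p̂₂ = 1218/4185 = 0.291039.
Pooled p̂ = (1462+1218)/(4676+4185) = 2680/8861 = 0.302449.
SE = √(0.210974 × 0.000452807) = 0.009774.
z = (0.312660 − 0.291039)/0.009774 = 0.021621/0.009774 = 2.2121.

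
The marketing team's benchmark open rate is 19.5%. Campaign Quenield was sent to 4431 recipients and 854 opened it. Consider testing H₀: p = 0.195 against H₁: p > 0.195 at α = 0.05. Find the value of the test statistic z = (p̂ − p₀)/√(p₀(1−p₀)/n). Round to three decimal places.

z = -0.381

p̂ = 854/4431 ≈ 0.192733.
SE = √(p₀(1−p₀)/n) = √(0.15698/4431) = 0.005952.
z = (0.192733 − 0.195)/0.005952 = -0.002267/0.005952 = -0.381.
p-value = P(Z > -0.381) ≈ 0.6484, so at α = 0.05 we fail to reject H₀.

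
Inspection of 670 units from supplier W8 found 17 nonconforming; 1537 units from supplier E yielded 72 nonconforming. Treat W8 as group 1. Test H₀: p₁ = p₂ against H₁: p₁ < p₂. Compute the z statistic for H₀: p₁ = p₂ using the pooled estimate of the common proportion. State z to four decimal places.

p̂₁ = 17/670 = 0.02537313, p̂₂ = 72/1537 = 0.04684450.
Pooled p̂ = (17+72)/(670+1537) = 89/2207 = 0.04032623.
SE = √(p̂(1−p̂)(1/n₁+1/n₂)) = √(0.04032623·0.95967377·0.00214316) = √(8.29402e-05) = 0.00910715.
z = (0.02537313 − 0.04684450)/0.00910715 = -0.02147137/0.00910715 = -2.3576.

z = -2.3576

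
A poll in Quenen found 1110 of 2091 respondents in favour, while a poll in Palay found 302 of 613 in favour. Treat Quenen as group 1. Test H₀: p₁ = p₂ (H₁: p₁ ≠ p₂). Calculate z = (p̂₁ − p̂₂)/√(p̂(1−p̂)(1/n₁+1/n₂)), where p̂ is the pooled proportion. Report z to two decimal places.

p̂₁ = 1110/2091 = 0.5308, p̂₂ = 302/613 = 0.4927.
Pooled p̂ = (1110+302)/(2091+613) = 1412/2704 = 0.5222.
SE = √(0.249508 × 0.00210956) = 0.0229.
z = (0.5308 − 0.4927)/0.0229 = 0.0381/0.0229 = 1.66.
Two-sided p-value ≈ 2·Φ(−1.664) = 0.0960.

z = 1.66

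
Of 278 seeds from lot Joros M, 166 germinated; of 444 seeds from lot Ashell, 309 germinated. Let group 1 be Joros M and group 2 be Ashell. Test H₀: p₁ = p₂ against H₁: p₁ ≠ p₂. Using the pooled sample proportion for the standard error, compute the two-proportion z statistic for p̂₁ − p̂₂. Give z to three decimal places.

p̂₁ = 166/278 = 0.59712, p̂₂ = 309/444 = 0.69595.
Pooled p̂ = (166+309)/(278+444) = 475/722 = 0.65789.
SE = √(p̂(1−p̂)(1/n₁+1/n₂)) = √(0.65789·0.34211·0.00584937) = √(0.00131651) = 0.03628.
z = (0.59712 − 0.69595)/0.03628 = -0.09883/0.03628 = -2.724.
Two-sided p-value ≈ 2·Φ(−2.724) = 0.0065.

z = -2.724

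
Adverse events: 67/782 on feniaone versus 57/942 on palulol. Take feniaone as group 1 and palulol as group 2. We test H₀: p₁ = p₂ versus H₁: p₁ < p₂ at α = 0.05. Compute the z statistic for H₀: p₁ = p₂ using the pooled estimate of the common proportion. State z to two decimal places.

p̂₁ = 67/782 ≈ 0.08568, p̂₂ = 57/942 ≈ 0.06051.
Pooled p̂ = (67+57)/(782+942) = 124/1724 = 0.07193.
SE = √(p̂(1−p̂)(1/n₁+1/n₂)) = √(0.07193·0.92807·0.00234034) = √(0.000156224) = 0.01250.
z = (0.08568 − 0.06051)/0.01250 = 0.02517/0.01250 = 2.01.
p-value = P(Z < 2.014) ≈ 0.9780. With α = 0.05, fail to reject H₀.

z = 2.01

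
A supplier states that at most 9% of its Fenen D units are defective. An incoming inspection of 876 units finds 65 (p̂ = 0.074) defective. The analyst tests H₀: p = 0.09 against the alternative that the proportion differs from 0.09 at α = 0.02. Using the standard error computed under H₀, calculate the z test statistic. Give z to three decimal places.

z = -1.634

p̂ = 65/876 ≈ 0.07420.
SE = √(p₀(1−p₀)/n) = √(0.0819/876) = 0.00967.
z = (0.07420 − 0.09)/0.00967 = -0.01580/0.00967 = -1.634.
Two-sided p-value ≈ 2·Φ(−1.634) = 0.1023, so at α = 0.02 we fail to reject H₀.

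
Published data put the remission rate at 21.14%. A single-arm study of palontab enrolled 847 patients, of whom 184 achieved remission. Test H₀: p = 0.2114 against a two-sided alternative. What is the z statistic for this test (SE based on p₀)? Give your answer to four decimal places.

z = 0.4161

p̂ = 184/847 = 0.217237.
SE = √(p₀(1−p₀)/n) = √(0.16671/847) = 0.014029.
z = (0.217237 − 0.2114)/0.014029 = 0.005837/0.014029 = 0.4161.
p-value = 2·P(Z > 0.416) ≈ 0.6774.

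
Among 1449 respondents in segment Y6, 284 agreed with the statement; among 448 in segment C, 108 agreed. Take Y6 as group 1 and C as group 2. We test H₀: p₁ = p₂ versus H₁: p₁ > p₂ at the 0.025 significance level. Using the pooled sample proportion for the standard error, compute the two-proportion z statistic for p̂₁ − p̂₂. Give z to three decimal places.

p̂₁ = 284/1449 = 0.19600, p̂₂ = 108/448 = 0.24107.
Pooled p̂ = (284+108)/(1449+448) = 392/1897 = 0.20664.
SE = √(0.163941 × 0.00292227) = 0.02189.
z = (0.19600 − 0.24107)/0.02189 = -0.04507/0.02189 = -2.059.
p-value = P(Z > -2.059) ≈ 0.9803. With α = 0.025, fail to reject H₀.

z = -2.059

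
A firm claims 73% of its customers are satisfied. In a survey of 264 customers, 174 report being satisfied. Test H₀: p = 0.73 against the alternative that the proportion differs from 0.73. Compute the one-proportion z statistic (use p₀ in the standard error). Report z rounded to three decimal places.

z = -2.595

p̂ = 174/264 = 0.659091.
Standard error under H₀: √(0.73×0.27/264) = 0.027324.
z = (0.659091 − 0.73)/0.027324 = -0.070909/0.027324 = -2.595.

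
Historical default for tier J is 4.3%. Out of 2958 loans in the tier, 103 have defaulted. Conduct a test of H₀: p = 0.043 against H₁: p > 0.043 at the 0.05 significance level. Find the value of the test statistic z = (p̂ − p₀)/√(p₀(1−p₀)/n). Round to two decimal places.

z = -2.19

p̂ = 103/2958 = 0.03482.
Under H₀, SE = √(0.043·0.957/2958) = √(1.39118e-05) = 0.00373.
z = (0.03482 − 0.043)/0.00373 = -0.00818/0.00373 = -2.19.
p-value = P(Z > -2.193) ≈ 0.9858, so at α = 0.05 we fail to reject H₀.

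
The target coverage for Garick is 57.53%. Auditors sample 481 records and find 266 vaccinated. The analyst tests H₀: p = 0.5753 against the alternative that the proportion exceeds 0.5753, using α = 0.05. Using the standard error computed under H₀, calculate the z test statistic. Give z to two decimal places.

z = -0.99

p̂ = 266/481 = 0.5530.
SE = √(p₀(1−p₀)/n) = √(0.24433/481) = 0.0225.
z = (0.5530 − 0.5753)/0.0225 = -0.0223/0.0225 = -0.99.
p-value = P(Z > -0.989) ≈ 0.8386; since p > α = 0.05, fail to reject H₀.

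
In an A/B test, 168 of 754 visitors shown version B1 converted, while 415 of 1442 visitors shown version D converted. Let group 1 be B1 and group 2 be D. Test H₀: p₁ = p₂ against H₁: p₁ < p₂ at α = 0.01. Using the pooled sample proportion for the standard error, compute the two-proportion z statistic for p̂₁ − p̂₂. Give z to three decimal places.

p̂₁ = 168/754 = 0.22281, p̂₂ = 415/1442 = 0.28779.
Pooled p̂ = (168+415)/(754+1442) = 583/2196 = 0.26548.
SE = √(0.195002 × 0.00201974) = 0.01985.
z = (0.22281 − 0.28779)/0.01985 = -0.06498/0.01985 = -3.274.
p-value = P(Z < -3.274) ≈ 0.0005, so at α = 0.01 we reject H₀.

z = -3.274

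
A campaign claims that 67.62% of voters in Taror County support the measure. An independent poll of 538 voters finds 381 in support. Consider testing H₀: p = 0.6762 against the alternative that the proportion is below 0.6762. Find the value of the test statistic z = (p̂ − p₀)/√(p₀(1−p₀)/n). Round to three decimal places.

z = 1.585

p̂ = 381/538 ≈ 0.708178.
Standard error under H₀: √(0.6762×0.3238/538) = 0.020174.
z = (0.708178 − 0.6762)/0.020174 = 0.031978/0.020174 = 1.585.
p-value = P(Z < 1.585) ≈ 0.9435.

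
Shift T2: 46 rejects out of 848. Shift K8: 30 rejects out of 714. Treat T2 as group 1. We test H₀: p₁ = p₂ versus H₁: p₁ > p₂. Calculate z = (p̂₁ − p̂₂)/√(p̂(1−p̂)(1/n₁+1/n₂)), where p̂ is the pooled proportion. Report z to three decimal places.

p̂₁ = 46/848 ≈ 0.05425, p̂₂ = 30/714 ≈ 0.04202.
Pooled p̂ = (46+30)/(848+714) = 76/1562 = 0.04866.
SE = √(0.0462882 × 0.00257981) = 0.01093.
z = (0.05425 − 0.04202)/0.01093 = 0.01223/0.01093 = 1.119.
p-value = P(Z > 1.119) ≈ 0.1316.

z = 1.119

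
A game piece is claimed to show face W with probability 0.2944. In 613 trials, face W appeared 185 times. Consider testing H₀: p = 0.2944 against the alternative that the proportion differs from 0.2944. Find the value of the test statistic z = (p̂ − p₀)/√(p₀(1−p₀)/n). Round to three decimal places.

z = 0.402

p̂ = 185/613 ≈ 0.301794.
Standard error under H₀: √(0.2944×0.7056/613) = 0.018408.
z = (0.301794 − 0.2944)/0.018408 = 0.007394/0.018408 = 0.402.
Two-sided p-value ≈ 2·Φ(−0.402) = 0.6879.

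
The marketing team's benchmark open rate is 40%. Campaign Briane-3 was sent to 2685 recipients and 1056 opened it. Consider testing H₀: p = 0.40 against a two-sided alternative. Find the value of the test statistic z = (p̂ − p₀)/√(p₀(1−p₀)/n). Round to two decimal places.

p̂ = 1056/2685 = 0.3933.
Under H₀, SE = √(0.4·0.6/2685) = √(8.93855e-05) = 0.0095.
z = (0.3933 − 0.4)/0.0095 = -0.0067/0.0095 = -0.71.

z = -0.71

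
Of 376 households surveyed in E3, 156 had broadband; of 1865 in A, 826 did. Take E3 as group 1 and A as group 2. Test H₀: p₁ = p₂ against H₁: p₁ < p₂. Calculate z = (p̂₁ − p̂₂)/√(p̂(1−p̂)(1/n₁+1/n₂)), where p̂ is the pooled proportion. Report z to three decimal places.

p̂₁ = 156/376 ≈ 0.414894, p̂₂ = 826/1865 ≈ 0.442895.
Pooled p̂ = (156+826)/(376+1865) = 982/2241 = 0.438197.
SE = √(0.24618 × 0.00319577) = 0.028049.
z = (0.414894 − 0.442895)/0.028049 = -0.028001/0.028049 = -0.998.
p-value = P(Z < -0.998) ≈ 0.1591.

z = -0.998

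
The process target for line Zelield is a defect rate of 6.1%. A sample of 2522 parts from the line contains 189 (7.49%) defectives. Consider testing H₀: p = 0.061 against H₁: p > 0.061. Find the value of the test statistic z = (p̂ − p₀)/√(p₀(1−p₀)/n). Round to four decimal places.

z = 2.9252

p̂ = 189/2522 ≈ 0.0749405.
Under H₀, SE = √(0.061·0.939/2522) = √(2.27117e-05) = 0.0047657.
z = (0.0749405 − 0.061)/0.0047657 = 0.0139405/0.0047657 = 2.9252.
p-value = P(Z > 2.925) ≈ 0.0017.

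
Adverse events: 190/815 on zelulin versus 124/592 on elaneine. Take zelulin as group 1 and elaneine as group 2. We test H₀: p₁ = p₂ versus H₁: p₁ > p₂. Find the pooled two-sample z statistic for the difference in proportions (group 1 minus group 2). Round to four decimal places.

p̂₁ = 190/815 ≈ 0.233129, p̂₂ = 124/592 ≈ 0.209459.
Pooled p̂ = (190+124)/(815+592) = 314/1407 = 0.223170.
SE = √(p̂(1−p̂)(1/n₁+1/n₂)) = √(0.223170·0.776830·0.00291618) = √(0.000505564) = 0.022485.
z = (0.233129 − 0.209459)/0.022485 = 0.023670/0.022485 = 1.0527.
p-value = P(Z > 1.053) ≈ 0.1462.

z = 1.0527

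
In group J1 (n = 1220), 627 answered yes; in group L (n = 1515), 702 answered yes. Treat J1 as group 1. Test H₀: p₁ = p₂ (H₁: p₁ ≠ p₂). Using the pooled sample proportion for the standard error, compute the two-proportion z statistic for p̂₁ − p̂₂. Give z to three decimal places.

p̂₁ = 627/1220 ≈ 0.513934, p̂₂ = 702/1515 ≈ 0.463366.
Pooled p̂ = (627+702)/(1220+1515) = 1329/2735 = 0.485923.
SE = √(0.249802 × 0.00147974) = 0.019226.
z = (0.513934 − 0.463366)/0.019226 = 0.050568/0.019226 = 2.630.
p-value = 2·P(Z > 2.630) ≈ 0.0085.

z = 2.630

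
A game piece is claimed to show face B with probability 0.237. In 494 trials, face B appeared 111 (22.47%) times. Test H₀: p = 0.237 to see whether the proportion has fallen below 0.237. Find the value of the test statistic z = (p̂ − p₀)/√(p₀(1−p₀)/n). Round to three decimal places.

z = -0.643

p̂ = 111/494 ≈ 0.22470.
Under H₀, SE = √(0.237·0.763/494) = √(0.000366055) = 0.01913.
z = (0.22470 − 0.237)/0.01913 = -0.01230/0.01913 = -0.643.
p-value = P(Z < -0.643) ≈ 0.2601.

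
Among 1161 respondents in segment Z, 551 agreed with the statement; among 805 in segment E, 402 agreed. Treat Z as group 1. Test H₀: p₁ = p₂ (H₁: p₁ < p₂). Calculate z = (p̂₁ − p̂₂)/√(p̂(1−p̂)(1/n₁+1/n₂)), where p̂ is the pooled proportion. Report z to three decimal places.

z = -1.081

p̂₁ = 551/1161 = 0.474591, p̂₂ = 402/805 = 0.499379.
Pooled p̂ = (551+402)/(1161+805) = 953/1966 = 0.484741.
SE = √(0.249767 × 0.00210356) = 0.022922.
z = (0.474591 − 0.499379)/0.022922 = -0.024788/0.022922 = -1.081.
p-value = P(Z < -1.081) ≈ 0.1398.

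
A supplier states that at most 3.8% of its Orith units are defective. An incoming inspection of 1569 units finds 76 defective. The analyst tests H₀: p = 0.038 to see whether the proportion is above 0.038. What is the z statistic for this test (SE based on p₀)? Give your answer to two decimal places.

z = 2.16

p̂ = 76/1569 = 0.04844.
Under H₀, SE = √(0.038·0.962/1569) = √(2.32989e-05) = 0.00483.
z = (0.04844 − 0.038)/0.00483 = 0.01044/0.00483 = 2.16.
p-value = P(Z > 2.163) ≈ 0.0153.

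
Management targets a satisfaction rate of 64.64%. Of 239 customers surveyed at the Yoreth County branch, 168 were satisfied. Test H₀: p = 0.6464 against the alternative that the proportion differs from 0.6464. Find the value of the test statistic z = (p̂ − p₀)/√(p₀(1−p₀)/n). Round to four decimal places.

z = 1.8279

p̂ = 168/239 = 0.702929.
Under H₀, SE = √(0.6464·0.3536/239) = √(0.000956347) = 0.030925.
z = (0.702929 − 0.6464)/0.030925 = 0.056529/0.030925 = 1.8279.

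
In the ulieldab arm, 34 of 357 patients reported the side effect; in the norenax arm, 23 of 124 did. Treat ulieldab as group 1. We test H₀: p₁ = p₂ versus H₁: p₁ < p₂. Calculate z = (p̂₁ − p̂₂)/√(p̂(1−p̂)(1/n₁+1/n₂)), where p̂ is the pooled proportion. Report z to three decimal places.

p̂₁ = 34/357 ≈ 0.09524, p̂₂ = 23/124 ≈ 0.18548.
Pooled p̂ = (34+23)/(357+124) = 57/481 = 0.11850.
SE = √(0.10446 × 0.0108656) = 0.03369.
z = (0.09524 − 0.18548)/0.03369 = -0.09024/0.03369 = -2.679.
p-value = P(Z < -2.679) ≈ 0.0037.

z = -2.679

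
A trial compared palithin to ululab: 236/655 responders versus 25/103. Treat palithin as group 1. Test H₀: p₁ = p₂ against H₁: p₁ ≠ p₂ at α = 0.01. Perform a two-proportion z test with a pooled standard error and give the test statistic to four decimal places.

z = 2.3347

p̂₁ = 236/655 ≈ 0.360305, p̂₂ = 25/103 ≈ 0.242718.
Pooled p̂ = (236+25)/(655+103) = 261/758 = 0.344327.
SE = √(0.225766 × 0.0112355) = 0.050365.
z = (0.360305 − 0.242718)/0.050365 = 0.117587/0.050365 = 2.3347.
Two-sided p-value ≈ 2·Φ(−2.335) = 0.0196; since p > α = 0.01, fail to reject H₀.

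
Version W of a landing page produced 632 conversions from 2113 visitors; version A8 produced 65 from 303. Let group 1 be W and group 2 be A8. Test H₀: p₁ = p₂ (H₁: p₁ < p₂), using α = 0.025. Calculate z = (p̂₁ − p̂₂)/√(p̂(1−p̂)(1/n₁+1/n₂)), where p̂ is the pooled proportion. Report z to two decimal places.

p̂₁ = 632/2113 ≈ 0.2991, p̂₂ = 65/303 ≈ 0.2145.
Pooled p̂ = (632+65)/(2113+303) = 697/2416 = 0.2885.
SE = √(p̂(1−p̂)(1/n₁+1/n₂)) = √(0.2885·0.7115·0.00377359) = √(0.000774586) = 0.0278.
z = (0.2991 − 0.2145)/0.0278 = 0.0846/0.0278 = 3.04.
p-value = P(Z < 3.039) ≈ 0.9988. With α = 0.025, fail to reject H₀.

z = 3.04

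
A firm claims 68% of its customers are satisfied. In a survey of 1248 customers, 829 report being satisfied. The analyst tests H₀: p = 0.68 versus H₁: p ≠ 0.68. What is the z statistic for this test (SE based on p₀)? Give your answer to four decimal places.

p̂ = 829/1248 ≈ 0.6642628.
Standard error under H₀: √(0.68×0.32/1248) = 0.0132045.
z = (0.6642628 − 0.68)/0.0132045 = -0.0157372/0.0132045 = -1.1918.

z = -1.1918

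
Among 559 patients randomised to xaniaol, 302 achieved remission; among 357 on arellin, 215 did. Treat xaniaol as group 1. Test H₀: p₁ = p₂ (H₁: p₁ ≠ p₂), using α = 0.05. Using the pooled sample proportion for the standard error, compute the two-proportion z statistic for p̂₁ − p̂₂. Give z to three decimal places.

z = -1.845

p̂₁ = 302/559 ≈ 0.54025, p̂₂ = 215/357 ≈ 0.60224.
Pooled p̂ = (302+215)/(559+357) = 517/916 = 0.56441.
SE = √(p̂(1−p̂)(1/n₁+1/n₂)) = √(0.56441·0.43559·0.00459003) = √(0.00112846) = 0.03359.
z = (0.54025 − 0.60224)/0.03359 = -0.06199/0.03359 = -1.845.
Two-sided p-value ≈ 2·Φ(−1.845) = 0.0650. With α = 0.05, fail to reject H₀.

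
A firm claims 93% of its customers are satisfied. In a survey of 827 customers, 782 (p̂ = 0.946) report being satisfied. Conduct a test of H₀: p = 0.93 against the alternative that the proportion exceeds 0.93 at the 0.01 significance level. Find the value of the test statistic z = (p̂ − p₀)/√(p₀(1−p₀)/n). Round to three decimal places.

z = 1.757

p̂ = 782/827 ≈ 0.945586.
SE = √(p₀(1−p₀)/n) = √(0.0651/827) = 0.008872.
z = (0.945586 − 0.93)/0.008872 = 0.015586/0.008872 = 1.757.
p-value = P(Z > 1.757) ≈ 0.0395, so at α = 0.01 we fail to reject H₀.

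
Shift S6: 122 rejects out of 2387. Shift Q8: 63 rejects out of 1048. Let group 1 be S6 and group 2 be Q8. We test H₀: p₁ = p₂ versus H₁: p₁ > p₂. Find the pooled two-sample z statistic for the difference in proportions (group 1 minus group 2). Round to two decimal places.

z = -1.08

p̂₁ = 122/2387 = 0.05111, p̂₂ = 63/1048 = 0.06011.
Pooled p̂ = (122+63)/(2387+1048) = 185/3435 = 0.05386.
SE = √(0.0509567 × 0.00137313) = 0.00836.
z = (0.05111 − 0.06011)/0.00836 = -0.00900/0.00836 = -1.08.
p-value = P(Z > -1.076) ≈ 0.8591.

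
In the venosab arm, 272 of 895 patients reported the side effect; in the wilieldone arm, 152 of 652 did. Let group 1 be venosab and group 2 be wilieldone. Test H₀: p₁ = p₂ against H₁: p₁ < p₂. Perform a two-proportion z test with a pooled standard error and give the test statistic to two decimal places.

z = 3.08

p̂₁ = 272/895 ≈ 0.3039, p̂₂ = 152/652 ≈ 0.2331.
Pooled p̂ = (272+152)/(895+652) = 424/1547 = 0.2741.
SE = √(p̂(1−p̂)(1/n₁+1/n₂)) = √(0.2741·0.7259·0.00265106) = √(0.000527454) = 0.0230.
z = (0.3039 − 0.2331)/0.0230 = 0.0708/0.0230 = 3.08.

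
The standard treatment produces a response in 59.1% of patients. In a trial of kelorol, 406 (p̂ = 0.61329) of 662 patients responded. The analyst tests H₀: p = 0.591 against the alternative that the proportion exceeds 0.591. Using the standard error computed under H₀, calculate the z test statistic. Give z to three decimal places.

z = 1.167

p̂ = 406/662 ≈ 0.613293.
Standard error under H₀: √(0.591×0.409/662) = 0.019108.
z = (0.613293 − 0.591)/0.019108 = 0.022293/0.019108 = 1.167.
p-value = P(Z > 1.167) ≈ 0.1217.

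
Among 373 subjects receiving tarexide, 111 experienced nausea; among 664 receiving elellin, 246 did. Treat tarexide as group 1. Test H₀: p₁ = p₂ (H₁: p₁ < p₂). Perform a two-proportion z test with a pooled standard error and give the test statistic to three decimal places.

p̂₁ = 111/373 ≈ 0.29759, p̂₂ = 246/664 ≈ 0.37048.
Pooled p̂ = (111+246)/(373+664) = 357/1037 = 0.34426.
SE = √(0.225746 × 0.00418699) = 0.03074.
z = (0.29759 − 0.37048)/0.03074 = -0.07289/0.03074 = -2.371.

z = -2.371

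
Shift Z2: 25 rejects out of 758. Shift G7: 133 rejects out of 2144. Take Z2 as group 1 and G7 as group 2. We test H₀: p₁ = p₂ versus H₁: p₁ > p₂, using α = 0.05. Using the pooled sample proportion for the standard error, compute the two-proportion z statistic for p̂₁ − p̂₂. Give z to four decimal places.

z = -3.0301

p̂₁ = 25/758 ≈ 0.0329815, p̂₂ = 133/2144 ≈ 0.0620336.
Pooled p̂ = (25+133)/(758+2144) = 158/2902 = 0.0544452.
SE = √(p̂(1−p̂)(1/n₁+1/n₂)) = √(0.0544452·0.9455548·0.00178568) = √(9.19284e-05) = 0.0095879.
z = (0.0329815 − 0.0620336)/0.0095879 = -0.0290521/0.0095879 = -3.0301.
p-value = P(Z > -3.030) ≈ 0.9988; since p > α = 0.05, fail to reject H₀.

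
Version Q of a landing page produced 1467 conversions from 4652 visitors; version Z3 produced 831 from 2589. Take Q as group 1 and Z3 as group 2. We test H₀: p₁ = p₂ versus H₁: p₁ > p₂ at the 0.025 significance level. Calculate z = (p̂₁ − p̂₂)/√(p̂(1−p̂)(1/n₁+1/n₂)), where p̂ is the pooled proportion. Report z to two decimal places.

z = -0.49

p̂₁ = 1467/4652 = 0.31535, p̂₂ = 831/2589 = 0.32097.
Pooled p̂ = (1467+831)/(4652+2589) = 2298/7241 = 0.31736.
SE = √(0.216642 × 0.000601211) = 0.01141.
z = (0.31535 − 0.32097)/0.01141 = -0.00562/0.01141 = -0.49.
p-value = P(Z > -0.493) ≈ 0.6890. With α = 0.025, fail to reject H₀.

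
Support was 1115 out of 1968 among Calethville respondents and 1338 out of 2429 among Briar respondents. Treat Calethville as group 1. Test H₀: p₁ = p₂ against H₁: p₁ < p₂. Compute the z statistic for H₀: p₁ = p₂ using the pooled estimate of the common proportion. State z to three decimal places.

z = 1.044

p̂₁ = 1115/1968 = 0.56657, p̂₂ = 1338/2429 = 0.55084.
Pooled p̂ = (1115+1338)/(1968+2429) = 2453/4397 = 0.55788.
SE = √(p̂(1−p̂)(1/n₁+1/n₂)) = √(0.55788·0.44212·0.000919822) = √(0.000226874) = 0.01506.
z = (0.56657 − 0.55084)/0.01506 = 0.01573/0.01506 = 1.044.
p-value = P(Z < 1.044) ≈ 0.8517.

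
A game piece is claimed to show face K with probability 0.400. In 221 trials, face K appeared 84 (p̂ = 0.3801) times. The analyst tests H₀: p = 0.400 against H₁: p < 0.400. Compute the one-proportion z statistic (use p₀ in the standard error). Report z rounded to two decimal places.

z = -0.60

p̂ = 84/221 = 0.3801.
Standard error under H₀: √(0.4×0.6/221) = 0.0330.
z = (0.3801 − 0.4)/0.0330 = -0.0199/0.0330 = -0.60.
p-value = P(Z < -0.604) ≈ 0.2729.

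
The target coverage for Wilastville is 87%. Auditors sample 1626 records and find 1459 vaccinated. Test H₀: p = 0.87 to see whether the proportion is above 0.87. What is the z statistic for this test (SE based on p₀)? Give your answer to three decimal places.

z = 3.273

p̂ = 1459/1626 ≈ 0.897294.
Under H₀, SE = √(0.87·0.13/1626) = √(6.95572e-05) = 0.008340.
z = (0.897294 − 0.87)/0.008340 = 0.027294/0.008340 = 3.273.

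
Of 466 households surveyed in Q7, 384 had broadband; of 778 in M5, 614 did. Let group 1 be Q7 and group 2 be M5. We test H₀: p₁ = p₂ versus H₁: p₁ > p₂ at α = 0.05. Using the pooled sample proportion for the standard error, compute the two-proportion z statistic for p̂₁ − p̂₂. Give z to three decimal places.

z = 1.493

p̂₁ = 384/466 = 0.82403, p̂₂ = 614/778 = 0.78920.
Pooled p̂ = (384+614)/(466+778) = 998/1244 = 0.80225.
SE = √(0.158644 × 0.00343127) = 0.02333.
z = (0.82403 − 0.78920)/0.02333 = 0.03483/0.02333 = 1.493.
p-value = P(Z > 1.493) ≈ 0.0677; since p > α = 0.05, fail to reject H₀.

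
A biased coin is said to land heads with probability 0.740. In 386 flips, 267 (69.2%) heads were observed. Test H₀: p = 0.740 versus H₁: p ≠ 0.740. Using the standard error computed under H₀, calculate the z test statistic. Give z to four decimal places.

z = -2.1630

p̂ = 267/386 ≈ 0.6917098.
Standard error under H₀: √(0.74×0.26/386) = 0.0223259.
z = (0.6917098 − 0.74)/0.0223259 = -0.0482902/0.0223259 = -2.1630.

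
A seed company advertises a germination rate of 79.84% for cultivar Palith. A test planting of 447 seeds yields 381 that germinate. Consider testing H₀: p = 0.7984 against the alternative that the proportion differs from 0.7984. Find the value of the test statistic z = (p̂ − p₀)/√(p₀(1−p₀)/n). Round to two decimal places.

p̂ = 381/447 ≈ 0.8523.
SE = √(p₀(1−p₀)/n) = √(0.16096/447) = 0.0190.
z = (0.8523 − 0.7984)/0.0190 = 0.0539/0.0190 = 2.84.

z = 2.84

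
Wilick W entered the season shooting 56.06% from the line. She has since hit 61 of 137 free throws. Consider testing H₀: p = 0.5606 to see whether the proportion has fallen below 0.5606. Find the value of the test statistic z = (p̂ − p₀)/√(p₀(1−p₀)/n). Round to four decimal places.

z = -2.7202

p̂ = 61/137 = 0.445255.
Standard error under H₀: √(0.5606×0.4394/137) = 0.042403.
z = (0.445255 − 0.5606)/0.042403 = -0.115345/0.042403 = -2.7202.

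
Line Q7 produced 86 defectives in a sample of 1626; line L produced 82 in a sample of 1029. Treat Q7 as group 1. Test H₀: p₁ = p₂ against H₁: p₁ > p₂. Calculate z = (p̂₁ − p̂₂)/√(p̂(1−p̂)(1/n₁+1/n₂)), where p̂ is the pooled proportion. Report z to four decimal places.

z = -2.7632

p̂₁ = 86/1626 ≈ 0.0528905, p̂₂ = 82/1029 ≈ 0.0796890.
Pooled p̂ = (86+82)/(1626+1029) = 168/2655 = 0.0632768.
SE = √(0.0592729 × 0.00158682) = 0.0096982.
z = (0.0528905 − 0.0796890)/0.0096982 = -0.0267985/0.0096982 = -2.7632.
p-value = P(Z > -2.763) ≈ 0.9971.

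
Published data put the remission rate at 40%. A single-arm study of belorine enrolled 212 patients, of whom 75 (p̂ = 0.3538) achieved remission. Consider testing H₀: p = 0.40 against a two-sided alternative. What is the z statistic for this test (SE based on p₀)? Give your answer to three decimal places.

p̂ = 75/212 = 0.35377.
SE = √(p₀(1−p₀)/n) = √(0.24/212) = 0.03365.
z = (0.35377 − 0.4)/0.03365 = -0.04623/0.03365 = -1.374.

z = -1.374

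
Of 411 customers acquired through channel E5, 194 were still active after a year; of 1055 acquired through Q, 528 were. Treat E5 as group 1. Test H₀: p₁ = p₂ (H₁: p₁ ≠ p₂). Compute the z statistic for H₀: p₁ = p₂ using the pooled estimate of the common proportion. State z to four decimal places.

z = -0.9788

p̂₁ = 194/411 ≈ 0.472019, p̂₂ = 528/1055 ≈ 0.500474.
Pooled p̂ = (194+528)/(411+1055) = 722/1466 = 0.492497.
SE = √(p̂(1−p̂)(1/n₁+1/n₂)) = √(0.492497·0.507503·0.00338096) = √(0.000845049) = 0.029070.
z = (0.472019 − 0.500474)/0.029070 = -0.028455/0.029070 = -0.9788.
p-value = 2·P(Z > 0.979) ≈ 0.3277.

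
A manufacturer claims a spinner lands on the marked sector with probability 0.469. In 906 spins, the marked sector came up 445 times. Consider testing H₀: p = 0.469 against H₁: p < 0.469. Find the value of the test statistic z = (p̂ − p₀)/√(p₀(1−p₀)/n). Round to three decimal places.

z = 1.337

p̂ = 445/906 ≈ 0.49117.
Under H₀, SE = √(0.469·0.531/906) = √(0.000274877) = 0.01658.
z = (0.49117 − 0.469)/0.01658 = 0.02217/0.01658 = 1.337.
p-value = P(Z < 1.337) ≈ 0.9094.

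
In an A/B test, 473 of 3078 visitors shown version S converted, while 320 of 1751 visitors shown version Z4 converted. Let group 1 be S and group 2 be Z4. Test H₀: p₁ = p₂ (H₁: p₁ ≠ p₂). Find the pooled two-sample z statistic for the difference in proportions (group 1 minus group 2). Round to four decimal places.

z = -2.6225

p̂₁ = 473/3078 = 0.1536712, p̂₂ = 320/1751 = 0.1827527.
Pooled p̂ = (473+320)/(3078+1751) = 793/4829 = 0.1642162.
SE = √(0.137249 × 0.000895989) = 0.0110894.
z = (0.1536712 − 0.1827527)/0.0110894 = -0.0290815/0.0110894 = -2.6225.
Two-sided p-value ≈ 2·Φ(−2.622) = 0.0087.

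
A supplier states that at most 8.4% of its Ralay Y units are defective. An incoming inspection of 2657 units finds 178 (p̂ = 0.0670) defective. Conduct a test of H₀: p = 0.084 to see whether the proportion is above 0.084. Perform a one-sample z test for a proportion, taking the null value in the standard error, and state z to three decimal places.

p̂ = 178/2657 ≈ 0.0669928.
Under H₀, SE = √(0.084·0.916/2657) = √(2.8959e-05) = 0.0053814.
z = (0.0669928 − 0.084)/0.0053814 = -0.0170072/0.0053814 = -3.160.
p-value = P(Z > -3.160) ≈ 0.9992.

z = -3.160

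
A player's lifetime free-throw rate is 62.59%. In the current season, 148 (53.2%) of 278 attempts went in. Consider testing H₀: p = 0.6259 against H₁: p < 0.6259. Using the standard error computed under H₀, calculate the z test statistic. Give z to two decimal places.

p̂ = 148/278 ≈ 0.5324.
Under H₀, SE = √(0.6259·0.3741/278) = √(0.000842263) = 0.0290.
z = (0.5324 − 0.6259)/0.0290 = -0.0935/0.0290 = -3.22.
p-value = P(Z < -3.223) ≈ 0.0006.

z = -3.22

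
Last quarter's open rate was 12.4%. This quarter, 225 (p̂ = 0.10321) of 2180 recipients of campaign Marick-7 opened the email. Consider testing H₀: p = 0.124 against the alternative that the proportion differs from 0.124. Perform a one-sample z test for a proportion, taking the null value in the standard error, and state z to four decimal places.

p̂ = 225/2180 ≈ 0.1032110.
SE = √(p₀(1−p₀)/n) = √(0.10862/2180) = 0.0070589.
z = (0.1032110 − 0.124)/0.0070589 = -0.0207890/0.0070589 = -2.9451.
Two-sided p-value ≈ 2·Φ(−2.945) = 0.0032.

z = -2.9451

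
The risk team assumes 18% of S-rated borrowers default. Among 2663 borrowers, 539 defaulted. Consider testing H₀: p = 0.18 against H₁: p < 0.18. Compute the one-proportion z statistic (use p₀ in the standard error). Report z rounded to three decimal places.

z = 3.009

p̂ = 539/2663 = 0.202403.
SE = √(p₀(1−p₀)/n) = √(0.1476/2663) = 0.007445.
z = (0.202403 − 0.18)/0.007445 = 0.022403/0.007445 = 3.009.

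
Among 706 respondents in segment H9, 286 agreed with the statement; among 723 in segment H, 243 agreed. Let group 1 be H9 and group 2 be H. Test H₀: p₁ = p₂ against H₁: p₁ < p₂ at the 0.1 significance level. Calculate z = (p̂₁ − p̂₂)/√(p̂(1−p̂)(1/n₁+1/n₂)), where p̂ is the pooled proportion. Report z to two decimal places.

p̂₁ = 286/706 = 0.40510, p̂₂ = 243/723 = 0.33610.
Pooled p̂ = (286+243)/(706+723) = 529/1429 = 0.37019.
SE = √(p̂(1−p̂)(1/n₁+1/n₂)) = √(0.37019·0.62981·0.00279956) = √(0.000652714) = 0.02555.
z = (0.40510 − 0.33610)/0.02555 = 0.06900/0.02555 = 2.70.
p-value = P(Z < 2.701) ≈ 0.9965; since p > α = 0.1, fail to reject H₀.

z = 2.70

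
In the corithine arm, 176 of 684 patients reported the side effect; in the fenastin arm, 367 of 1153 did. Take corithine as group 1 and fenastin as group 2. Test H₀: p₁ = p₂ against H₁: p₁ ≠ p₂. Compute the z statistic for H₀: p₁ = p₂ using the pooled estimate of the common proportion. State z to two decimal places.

z = -2.77

p̂₁ = 176/684 = 0.2573, p̂₂ = 367/1153 = 0.3183.
Pooled p̂ = (176+367)/(684+1153) = 543/1837 = 0.2956.
SE = √(0.208217 × 0.00232929) = 0.0220.
z = (0.2573 − 0.3183)/0.0220 = -0.0610/0.0220 = -2.77.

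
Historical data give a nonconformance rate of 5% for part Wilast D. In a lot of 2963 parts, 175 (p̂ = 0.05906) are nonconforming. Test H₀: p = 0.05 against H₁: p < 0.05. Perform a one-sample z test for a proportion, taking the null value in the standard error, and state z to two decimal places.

z = 2.26

p̂ = 175/2963 ≈ 0.059062.
SE = √(p₀(1−p₀)/n) = √(0.0475/2963) = 0.004004.
z = (0.059062 − 0.05)/0.004004 = 0.009062/0.004004 = 2.26.
p-value = P(Z < 2.263) ≈ 0.9882.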